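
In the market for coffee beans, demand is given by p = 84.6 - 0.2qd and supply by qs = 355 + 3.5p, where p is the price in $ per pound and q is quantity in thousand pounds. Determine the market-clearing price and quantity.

p* = 8, q* = 383

In direct form, qd = 423 - 5p.
Set qd = qs: 423 - 5p = 355 + 3.5p, so 68 = 8.5p and p* = 8.
Substitute back: q* = 423 - 5(8) = 383.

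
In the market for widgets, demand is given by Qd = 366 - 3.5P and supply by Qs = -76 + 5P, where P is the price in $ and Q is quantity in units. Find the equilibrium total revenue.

Total revenue = 9568

Set Qd = Qs: 366 - 3.5P = -76 + 5P, so 442 = 8.5P and P* = 52.
Substitute back: Q* = 366 - 3.5(52) = 184.
Total revenue = P* × Q* = 52 × 184 = 9568.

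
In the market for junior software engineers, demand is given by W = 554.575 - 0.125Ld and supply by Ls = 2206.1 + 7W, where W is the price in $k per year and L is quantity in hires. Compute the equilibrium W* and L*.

W* = 148.7, L* = 3247

Solving each curve for L: Ld = 4436.6 - 8W.
Equating demand and supply, 4436.6 - 8W = 2206.1 + 7W gives 15W = 2230.5, so W* = 148.7.
Then L* = 4436.6 - 8(148.7) = 3247.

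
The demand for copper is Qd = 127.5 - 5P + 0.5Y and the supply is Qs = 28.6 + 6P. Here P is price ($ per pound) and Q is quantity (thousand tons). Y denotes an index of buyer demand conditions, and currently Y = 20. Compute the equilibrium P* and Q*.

P* = 9.9, Q* = 88

With Y = 20, demand is Qd = 137.5 - 5P.
The market clears where 137.5 - 5P = 28.6 + 6P. Rearranging, 11P = 108.9, hence P* = 9.9.
Substitute back: Q* = 137.5 - 5(9.9) = 88.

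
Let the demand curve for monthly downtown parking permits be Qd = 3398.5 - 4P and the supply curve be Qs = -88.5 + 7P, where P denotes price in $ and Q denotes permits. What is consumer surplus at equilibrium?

Consumer surplus = 567378.78125

Equating demand and supply, 3398.5 - 4P = -88.5 + 7P gives 11P = 3487, so P* = 317.
From the demand curve, Q* = 3398.5 - 4(317) = 2130.5.
Demand choke price (Qd = 0): P = 3398.5/4 = 849.625. Consumer surplus = ½ × (849.625 - 317) × 2130.5 = 567378.78125.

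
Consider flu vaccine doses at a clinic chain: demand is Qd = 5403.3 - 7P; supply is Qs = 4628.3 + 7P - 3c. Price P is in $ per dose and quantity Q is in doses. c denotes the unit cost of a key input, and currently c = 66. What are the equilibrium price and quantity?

P* = 69.5, Q* = 4916.8

With c = 66, supply is Qs = 4430.3 + 7P.
At equilibrium Qd = Qs, so 5403.3 - 7P = 4430.3 + 7P; collecting terms, 973 = 14P and P* = 69.5.
Plugging P* into demand: Q* = 5403.3 - 7(69.5) = 4916.8.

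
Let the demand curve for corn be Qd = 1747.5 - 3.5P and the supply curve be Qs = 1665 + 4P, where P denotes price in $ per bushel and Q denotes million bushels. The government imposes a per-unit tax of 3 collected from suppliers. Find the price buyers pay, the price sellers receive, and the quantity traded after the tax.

With a tax of 3 on suppliers, they supply based on the net price P_s = P_b - 3, so Qs = 1653 + 4P_b.
Equate demand and the shifted supply: 1747.5 - 3.5P_b = 1653 + 4P_b, giving 7.5P_b = 94.5, so P_b = 12.6.
Then P_s = 12.6 - 3 = 9.6 and Q = 1747.5 - 3.5(12.6) = 1703.4.

P_b = 12.6, P_s = 9.6, Q = 1703.4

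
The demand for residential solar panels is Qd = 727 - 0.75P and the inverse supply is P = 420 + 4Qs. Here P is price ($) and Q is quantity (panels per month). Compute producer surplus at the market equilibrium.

Producer surplus = 21218

Solving each curve for Q: Qs = -105 + 0.25P.
Set Qd = Qs: 727 - 0.75P = -105 + 0.25P, so 832 = P and P* = 832.
Substitute back: Q* = 727 - 0.75(832) = 103.
Supply choke price (Qs = 0): P = 420. Producer surplus = ½ × (832 - 420) × 103 = 21218.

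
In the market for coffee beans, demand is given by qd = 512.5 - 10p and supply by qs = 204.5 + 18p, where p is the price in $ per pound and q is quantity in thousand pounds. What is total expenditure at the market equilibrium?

Total expenditure = 4427.5

Equating demand and supply, 512.5 - 10p = 204.5 + 18p gives 28p = 308, so p* = 11.
Substitute back: q* = 512.5 - 10(11) = 402.5.
Total expenditure = p* × q* = 11 × 402.5 = 4427.5.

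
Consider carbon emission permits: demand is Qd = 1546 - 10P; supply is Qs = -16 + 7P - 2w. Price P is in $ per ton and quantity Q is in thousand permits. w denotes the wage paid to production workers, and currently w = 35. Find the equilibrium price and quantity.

P* = 96, Q* = 586

With w = 35, supply is Qs = -86 + 7P.
The market clears where 1546 - 10P = -86 + 7P. Rearranging, 17P = 1632, hence P* = 96.
Plugging P* into demand: Q* = 1546 - 10(96) = 586.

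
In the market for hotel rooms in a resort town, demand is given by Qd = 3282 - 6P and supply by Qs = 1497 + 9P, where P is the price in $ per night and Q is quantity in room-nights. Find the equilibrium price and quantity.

Equating demand and supply, 3282 - 6P = 1497 + 9P gives 15P = 1785, so P* = 119.
Substitute back: Q* = 3282 - 6(119) = 2568.

P* = 119, Q* = 2568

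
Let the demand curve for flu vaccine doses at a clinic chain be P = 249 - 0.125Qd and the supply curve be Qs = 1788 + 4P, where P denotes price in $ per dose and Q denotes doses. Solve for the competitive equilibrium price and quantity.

P* = 17, Q* = 1856

In direct form, Qd = 1992 - 8P.
The market clears where 1992 - 8P = 1788 + 4P. Rearranging, 12P = 204, hence P* = 17.
From the demand curve, Q* = 1992 - 8(17) = 1856.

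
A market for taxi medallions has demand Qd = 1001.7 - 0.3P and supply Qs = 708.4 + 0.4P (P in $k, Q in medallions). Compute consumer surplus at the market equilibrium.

Equating demand and supply, 1001.7 - 0.3P = 708.4 + 0.4P gives 0.7P = 293.3, so P* = 419.
From the demand curve, Q* = 1001.7 - 0.3(419) = 876.
Demand choke price (Qd = 0): P = 1001.7/0.3 = 3339. Consumer surplus = ½ × (3339 - 419) × 876 = 1278960.

Consumer surplus = 1278960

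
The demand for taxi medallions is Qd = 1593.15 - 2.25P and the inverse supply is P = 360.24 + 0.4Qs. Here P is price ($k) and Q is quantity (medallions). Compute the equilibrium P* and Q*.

P* = 525, Q* = 411.9

In direct form, Qs = -900.6 + 2.5P.
At equilibrium Qd = Qs, so 1593.15 - 2.25P = -900.6 + 2.5P; collecting terms, 2493.75 = 4.75P and P* = 525.
Substitute back: Q* = 1593.15 - 2.25(525) = 411.9.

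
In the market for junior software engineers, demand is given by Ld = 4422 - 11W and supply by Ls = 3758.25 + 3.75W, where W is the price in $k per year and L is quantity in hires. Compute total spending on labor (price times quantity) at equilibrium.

At equilibrium Ld = Ls, so 4422 - 11W = 3758.25 + 3.75W; collecting terms, 663.75 = 14.75W and W* = 45.
Then L* = 4422 - 11(45) = 3927.
Total spending on labor = W* × L* = 45 × 3927 = 176715.

Total spending on labor = 176715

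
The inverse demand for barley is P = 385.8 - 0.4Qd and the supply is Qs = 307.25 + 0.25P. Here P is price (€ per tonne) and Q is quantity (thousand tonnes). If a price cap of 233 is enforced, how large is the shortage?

Solving each curve for Q: Qd = 964.5 - 2.5P.
At P = 233: Qd = 382 and Qs = 365.5.
Shortage = Qd - Qs = 382 - 365.5 = 16.5.

Shortage = 16.5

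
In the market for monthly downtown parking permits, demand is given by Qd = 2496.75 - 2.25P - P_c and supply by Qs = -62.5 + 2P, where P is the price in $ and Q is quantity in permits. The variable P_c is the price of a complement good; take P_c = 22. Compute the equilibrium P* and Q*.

With P_c = 22, demand is Qd = 2474.75 - 2.25P.
The market clears where 2474.75 - 2.25P = -62.5 + 2P. Rearranging, 4.25P = 2537.25, hence P* = 597.
Then Q* = 2474.75 - 2.25(597) = 1131.5.

P* = 597, Q* = 1131.5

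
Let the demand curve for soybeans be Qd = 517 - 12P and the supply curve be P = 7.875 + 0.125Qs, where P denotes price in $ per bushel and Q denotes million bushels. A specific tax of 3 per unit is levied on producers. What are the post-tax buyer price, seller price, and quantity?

P_b = 30.2, P_s = 27.2, Q = 154.6

Inverting to quantity form: Qs = -63 + 8P.
The tax drives a wedge P_b - P_s = 3. Substituting P_s = P_b - 3 into supply: Qs = -87 + 8P_b.
Market clearing requires 517 - 12P_b = -87 + 8P_b; hence 604 = 20P_b and P_b = 30.2.
So P_s = 27.2 and the quantity traded is Q = 517 - 12(30.2) = 154.6.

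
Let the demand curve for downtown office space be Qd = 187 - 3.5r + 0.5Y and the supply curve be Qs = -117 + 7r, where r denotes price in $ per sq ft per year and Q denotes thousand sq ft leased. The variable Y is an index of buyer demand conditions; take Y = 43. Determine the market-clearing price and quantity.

r* = 31, Q* = 100

With Y = 43, demand is Qd = 208.5 - 3.5r.
Equating demand and supply, 208.5 - 3.5r = -117 + 7r gives 10.5r = 325.5, so r* = 31.
Then Q* = 208.5 - 3.5(31) = 100.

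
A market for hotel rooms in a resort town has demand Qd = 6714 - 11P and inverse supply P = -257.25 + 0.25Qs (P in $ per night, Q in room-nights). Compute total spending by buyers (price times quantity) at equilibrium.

Total spending by buyers = 964555

Rewriting in direct form: Qs = 1029 + 4P.
At equilibrium Qd = Qs, so 6714 - 11P = 1029 + 4P; collecting terms, 5685 = 15P and P* = 379.
Plugging P* into demand: Q* = 6714 - 11(379) = 2545.
Total spending by buyers = P* × Q* = 379 × 2545 = 964555.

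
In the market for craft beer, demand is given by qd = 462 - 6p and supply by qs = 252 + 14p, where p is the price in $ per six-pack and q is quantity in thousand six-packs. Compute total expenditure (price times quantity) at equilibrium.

At equilibrium qd = qs, so 462 - 6p = 252 + 14p; collecting terms, 210 = 20p and p* = 10.5.
From the demand curve, q* = 462 - 6(10.5) = 399.
Total expenditure = p* × q* = 10.5 × 399 = 4189.5.

Total expenditure = 4189.5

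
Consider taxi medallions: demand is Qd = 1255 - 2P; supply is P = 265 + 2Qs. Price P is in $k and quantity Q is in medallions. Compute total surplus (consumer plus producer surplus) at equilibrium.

Inverting to quantity form: Qs = -132.5 + 0.5P.
Set Qd = Qs: 1255 - 2P = -132.5 + 0.5P, so 1387.5 = 2.5P and P* = 555.
From the demand curve, Q* = 1255 - 2(555) = 145.
Demand choke price = 627.5; supply choke price = 265. CS = ½(627.5 - 555)(145) = 5256.25; PS = ½(555 - 265)(145) = 21025. Total surplus = 26281.25.

Total surplus = 26281.25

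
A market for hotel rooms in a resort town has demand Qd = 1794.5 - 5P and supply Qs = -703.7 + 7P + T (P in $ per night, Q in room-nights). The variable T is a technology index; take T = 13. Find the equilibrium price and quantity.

With T = 13, supply is Qs = -690.7 + 7P.
Equating demand and supply, 1794.5 - 5P = -690.7 + 7P gives 12P = 2485.2, so P* = 207.1.
Substitute back: Q* = 1794.5 - 5(207.1) = 759.

P* = 207.1, Q* = 759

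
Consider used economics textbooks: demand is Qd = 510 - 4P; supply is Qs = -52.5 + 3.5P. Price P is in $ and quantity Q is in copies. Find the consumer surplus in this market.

Equating demand and supply, 510 - 4P = -52.5 + 3.5P gives 7.5P = 562.5, so P* = 75.
Then Q* = 510 - 4(75) = 210.
Demand choke price (Qd = 0): P = 510/4 = 127.5. Consumer surplus = ½ × (127.5 - 75) × 210 = 5512.5.

Consumer surplus = 5512.5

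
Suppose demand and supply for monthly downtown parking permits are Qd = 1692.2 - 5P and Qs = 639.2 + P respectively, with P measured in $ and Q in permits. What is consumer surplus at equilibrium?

Equating demand and supply, 1692.2 - 5P = 639.2 + P gives 6P = 1053, so P* = 175.5.
Plugging P* into demand: Q* = 1692.2 - 5(175.5) = 814.7.
Demand choke price (Qd = 0): P = 1692.2/5 = 338.44. Consumer surplus = ½ × (338.44 - 175.5) × 814.7 = 66373.609.

Consumer surplus = 66373.609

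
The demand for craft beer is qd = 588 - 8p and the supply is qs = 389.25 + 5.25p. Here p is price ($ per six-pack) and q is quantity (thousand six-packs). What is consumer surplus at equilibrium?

Consumer surplus = 13689

The market clears where 588 - 8p = 389.25 + 5.25p. Rearranging, 13.25p = 198.75, hence p* = 15.
Substitute back: q* = 588 - 8(15) = 468.
Demand choke price (qd = 0): p = 588/8 = 73.5. Consumer surplus = ½ × (73.5 - 15) × 468 = 13689.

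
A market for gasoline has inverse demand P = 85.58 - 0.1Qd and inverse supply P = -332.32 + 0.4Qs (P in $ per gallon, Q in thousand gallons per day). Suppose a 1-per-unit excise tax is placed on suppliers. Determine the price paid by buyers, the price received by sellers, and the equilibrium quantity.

P_b = 2.2, P_s = 1.2, Q = 833.8

Rewriting in direct form: Qd = 855.8 - 10P and Qs = 830.8 + 2.5P.
With a tax of 1 on suppliers, they supply based on the net price P_s = P_b - 1, so Qs = 828.3 + 2.5P_b.
Equate demand and the shifted supply: 855.8 - 10P_b = 828.3 + 2.5P_b, giving 12.5P_b = 27.5, so P_b = 2.2.
So P_s = 1.2 and the quantity traded is Q = 855.8 - 10(2.2) = 833.8.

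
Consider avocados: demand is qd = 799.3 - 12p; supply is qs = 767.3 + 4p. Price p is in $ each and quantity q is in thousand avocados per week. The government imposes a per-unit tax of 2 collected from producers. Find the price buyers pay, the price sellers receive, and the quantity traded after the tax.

p_b = 2.5, p_s = 0.5, q = 769.3

With a tax of 2 on producers, they supply based on the net price p_s = p_b - 2, so qs = 759.3 + 4p_b.
Market clearing requires 799.3 - 12p_b = 759.3 + 4p_b; hence 40 = 16p_b and p_b = 2.5.
Then p_s = 2.5 - 2 = 0.5 and q = 799.3 - 12(2.5) = 769.3.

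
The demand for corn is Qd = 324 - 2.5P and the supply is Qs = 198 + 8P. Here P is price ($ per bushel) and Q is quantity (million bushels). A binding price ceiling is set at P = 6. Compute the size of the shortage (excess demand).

Shortage = 63

Evaluating both curves at the ceiling price 6 gives Qd = 309, Qs = 246.
Shortage = Qd - Qs = 309 - 246 = 63.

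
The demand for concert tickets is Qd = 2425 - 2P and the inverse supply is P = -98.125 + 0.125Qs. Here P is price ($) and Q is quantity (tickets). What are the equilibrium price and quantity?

P* = 164, Q* = 2097

Rewriting in direct form: Qs = 785 + 8P.
Equating demand and supply, 2425 - 2P = 785 + 8P gives 10P = 1640, so P* = 164.
Then Q* = 2425 - 2(164) = 2097.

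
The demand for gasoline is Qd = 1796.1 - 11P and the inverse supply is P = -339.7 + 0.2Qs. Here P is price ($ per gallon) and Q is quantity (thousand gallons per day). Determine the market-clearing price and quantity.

P* = 6.1, Q* = 1729

Solving each curve for Q: Qs = 1698.5 + 5P.
At equilibrium Qd = Qs, so 1796.1 - 11P = 1698.5 + 5P; collecting terms, 97.6 = 16P and P* = 6.1.
Substitute back: Q* = 1796.1 - 11(6.1) = 1729.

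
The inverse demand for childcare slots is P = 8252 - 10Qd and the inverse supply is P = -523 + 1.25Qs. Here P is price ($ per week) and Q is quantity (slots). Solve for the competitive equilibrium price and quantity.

Inverting to quantity form: Qd = 825.2 - 0.1P and Qs = 418.4 + 0.8P.
The market clears where 825.2 - 0.1P = 418.4 + 0.8P. Rearranging, 0.9P = 406.8, hence P* = 452.
Then Q* = 825.2 - 0.1(452) = 780.

P* = 452, Q* = 780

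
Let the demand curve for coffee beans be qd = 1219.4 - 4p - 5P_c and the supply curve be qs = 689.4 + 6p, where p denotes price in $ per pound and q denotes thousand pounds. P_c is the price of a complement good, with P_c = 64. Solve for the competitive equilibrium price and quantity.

With P_c = 64, demand is qd = 899.4 - 4p.
At equilibrium qd = qs, so 899.4 - 4p = 689.4 + 6p; collecting terms, 210 = 10p and p* = 21.
From the demand curve, q* = 899.4 - 4(21) = 815.4.

p* = 21, q* = 815.4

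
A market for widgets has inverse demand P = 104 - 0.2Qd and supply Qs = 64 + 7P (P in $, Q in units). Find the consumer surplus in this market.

In direct form, Qd = 520 - 5P.
The market clears where 520 - 5P = 64 + 7P. Rearranging, 12P = 456, hence P* = 38.
Then Q* = 520 - 5(38) = 330.
Demand choke price (Qd = 0): P = 520/5 = 104. Consumer surplus = ½ × (104 - 38) × 330 = 10890.

Consumer surplus = 10890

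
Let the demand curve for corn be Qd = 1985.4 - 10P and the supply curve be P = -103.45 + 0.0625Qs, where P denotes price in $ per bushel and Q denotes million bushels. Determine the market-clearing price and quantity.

Rewriting in direct form: Qs = 1655.2 + 16P.
At equilibrium Qd = Qs, so 1985.4 - 10P = 1655.2 + 16P; collecting terms, 330.2 = 26P and P* = 12.7.
From the demand curve, Q* = 1985.4 - 10(12.7) = 1858.4.

P* = 12.7, Q* = 1858.4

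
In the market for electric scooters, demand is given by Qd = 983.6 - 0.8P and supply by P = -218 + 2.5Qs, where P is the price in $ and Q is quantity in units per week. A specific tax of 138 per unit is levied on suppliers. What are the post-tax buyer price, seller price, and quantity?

Solving each curve for Q: Qs = 87.2 + 0.4P.
Suppliers keep P_s = P_b - 138 per unit, so supply in terms of the buyer price is Qs = 32 + 0.4P_b.
Set Qd = Qs: 983.6 - 0.8P_b = 32 + 0.4P_b, so 951.6 = 1.2P_b and P_b = 793.
Then P_s = 793 - 138 = 655 and Q = 983.6 - 0.8(793) = 349.2.

P_b = 793, P_s = 655, Q = 349.2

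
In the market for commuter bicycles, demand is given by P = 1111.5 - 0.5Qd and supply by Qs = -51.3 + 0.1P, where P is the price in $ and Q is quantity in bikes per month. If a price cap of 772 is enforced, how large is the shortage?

Shortage = 653.1

Rewriting in direct form: Qd = 2223 - 2P.
With P fixed at 772, quantity demanded is 679 and quantity supplied is 25.9.
Shortage = Qd - Qs = 679 - 25.9 = 653.1.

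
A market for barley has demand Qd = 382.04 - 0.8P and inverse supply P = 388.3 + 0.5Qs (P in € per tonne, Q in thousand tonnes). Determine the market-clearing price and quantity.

P* = 413.8, Q* = 51

In direct form, Qs = -776.6 + 2P.
The market clears where 382.04 - 0.8P = -776.6 + 2P. Rearranging, 2.8P = 1158.64, hence P* = 413.8.
From the demand curve, Q* = 382.04 - 0.8(413.8) = 51.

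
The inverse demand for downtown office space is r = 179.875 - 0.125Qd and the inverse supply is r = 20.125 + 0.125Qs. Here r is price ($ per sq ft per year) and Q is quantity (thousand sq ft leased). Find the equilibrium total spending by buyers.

In direct form, Qd = 1439 - 8r and Qs = -161 + 8r.
Set Qd = Qs: 1439 - 8r = -161 + 8r, so 1600 = 16r and r* = 100.
Substitute back: Q* = 1439 - 8(100) = 639.
Total spending by buyers = r* × Q* = 100 × 639 = 63900.

Total spending by buyers = 63900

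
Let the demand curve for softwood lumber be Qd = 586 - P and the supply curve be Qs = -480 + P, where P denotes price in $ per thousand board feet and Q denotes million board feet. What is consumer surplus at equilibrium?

Equating demand and supply, 586 - P = -480 + P gives 2P = 1066, so P* = 533.
Then Q* = 586 - 533 = 53.
Demand choke price (Qd = 0): P = 586. Consumer surplus = ½ × (586 - 533) × 53 = 1404.5.

Consumer surplus = 1404.5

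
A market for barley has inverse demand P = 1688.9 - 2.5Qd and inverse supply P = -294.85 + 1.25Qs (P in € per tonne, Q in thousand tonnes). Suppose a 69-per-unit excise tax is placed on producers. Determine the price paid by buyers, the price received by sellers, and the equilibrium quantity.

P_b = 412.4, P_s = 343.4, Q = 510.6

Rewriting in direct form: Qd = 675.56 - 0.4P and Qs = 235.88 + 0.8P.
The tax drives a wedge P_b - P_s = 69. Substituting P_s = P_b - 69 into supply: Qs = 180.68 + 0.8P_b.
Equate demand and the shifted supply: 675.56 - 0.4P_b = 180.68 + 0.8P_b, giving 1.2P_b = 494.88, so P_b = 412.4.
Then P_s = 412.4 - 69 = 343.4 and Q = 675.56 - 0.4(412.4) = 510.6.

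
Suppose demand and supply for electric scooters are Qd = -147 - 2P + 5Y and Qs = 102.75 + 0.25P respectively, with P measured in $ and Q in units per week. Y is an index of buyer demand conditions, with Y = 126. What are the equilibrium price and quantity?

With Y = 126, demand is Qd = 483 - 2P.
The market clears where 483 - 2P = 102.75 + 0.25P. Rearranging, 2.25P = 380.25, hence P* = 169.
Plugging P* into demand: Q* = 483 - 2(169) = 145.

P* = 169, Q* = 145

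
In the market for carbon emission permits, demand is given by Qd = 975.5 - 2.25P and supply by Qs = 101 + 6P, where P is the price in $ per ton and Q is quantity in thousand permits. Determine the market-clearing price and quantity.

P* = 106, Q* = 737

Equating demand and supply, 975.5 - 2.25P = 101 + 6P gives 8.25P = 874.5, so P* = 106.
Plugging P* into demand: Q* = 975.5 - 2.25(106) = 737.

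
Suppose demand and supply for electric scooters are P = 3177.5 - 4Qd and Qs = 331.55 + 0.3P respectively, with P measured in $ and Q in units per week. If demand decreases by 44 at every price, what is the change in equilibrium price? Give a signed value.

ΔP = -80

Rewriting in direct form: Qd = 794.375 - 0.25P.
Set Qd = Qs: 794.375 - 0.25P = 331.55 + 0.3P, so 462.825 = 0.55P and P* = 841.5.
From the demand curve, Q* = 794.375 - 0.25(841.5) = 584.
After the shift, demand is Qd = 750.375 - 0.25P.
New equilibrium: 418.825 = 0.55P, so P = 761.5 and Q = 560.
ΔP = 761.5 - 841.5 = -80.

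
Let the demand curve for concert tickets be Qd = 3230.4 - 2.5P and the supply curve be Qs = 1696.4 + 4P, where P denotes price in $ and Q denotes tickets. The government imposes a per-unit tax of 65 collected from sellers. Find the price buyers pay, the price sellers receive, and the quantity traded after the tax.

With a tax of 65 on sellers, they supply based on the net price P_s = P_b - 65, so Qs = 1436.4 + 4P_b.
Market clearing requires 3230.4 - 2.5P_b = 1436.4 + 4P_b; hence 1794 = 6.5P_b and P_b = 276.
So P_s = 211 and the quantity traded is Q = 3230.4 - 2.5(276) = 2540.4.

P_b = 276, P_s = 211, Q = 2540.4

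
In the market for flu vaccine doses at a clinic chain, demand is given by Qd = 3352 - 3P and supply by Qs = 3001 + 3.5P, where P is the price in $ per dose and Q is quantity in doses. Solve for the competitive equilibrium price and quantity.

At equilibrium Qd = Qs, so 3352 - 3P = 3001 + 3.5P; collecting terms, 351 = 6.5P and P* = 54.
Then Q* = 3352 - 3(54) = 3190.

P* = 54, Q* = 3190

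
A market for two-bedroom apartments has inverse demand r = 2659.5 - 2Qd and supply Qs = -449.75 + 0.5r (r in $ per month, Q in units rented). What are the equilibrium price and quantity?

r* = 1779.5, Q* = 440

Solving each curve for Q: Qd = 1329.75 - 0.5r.
The market clears where 1329.75 - 0.5r = -449.75 + 0.5r. Rearranging, r = 1779.5, hence r* = 1779.5.
Then Q* = 1329.75 - 0.5(1779.5) = 440.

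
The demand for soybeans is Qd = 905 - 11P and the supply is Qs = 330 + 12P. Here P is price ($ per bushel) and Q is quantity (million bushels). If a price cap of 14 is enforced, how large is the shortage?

Shortage = 253

With P fixed at 14, quantity demanded is 751 and quantity supplied is 498.
Shortage = Qd - Qs = 751 - 498 = 253.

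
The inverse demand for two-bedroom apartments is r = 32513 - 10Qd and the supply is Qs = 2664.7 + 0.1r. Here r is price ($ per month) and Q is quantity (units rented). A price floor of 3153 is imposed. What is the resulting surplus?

Solving each curve for Q: Qd = 3251.3 - 0.1r.
Evaluating both curves at the floor price 3153 gives Qd = 2936, Qs = 2980.
Surplus = Qs - Qd = 2980 - 2936 = 44.

Surplus = 44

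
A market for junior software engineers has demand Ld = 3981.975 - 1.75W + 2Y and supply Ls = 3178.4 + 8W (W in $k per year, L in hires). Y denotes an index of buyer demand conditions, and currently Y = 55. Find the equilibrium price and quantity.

W* = 93.7, L* = 3928

With Y = 55, demand is Ld = 4091.975 - 1.75W.
Set Ld = Ls: 4091.975 - 1.75W = 3178.4 + 8W, so 913.575 = 9.75W and W* = 93.7.
From the demand curve, L* = 4091.975 - 1.75(93.7) = 3928.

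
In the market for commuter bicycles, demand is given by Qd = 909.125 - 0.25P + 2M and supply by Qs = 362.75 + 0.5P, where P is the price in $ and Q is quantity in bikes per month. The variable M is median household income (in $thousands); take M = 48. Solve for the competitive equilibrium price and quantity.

With M = 48, demand is Qd = 1005.125 - 0.25P.
Equating demand and supply, 1005.125 - 0.25P = 362.75 + 0.5P gives 0.75P = 642.375, so P* = 856.5.
Substitute back: Q* = 1005.125 - 0.25(856.5) = 791.

P* = 856.5, Q* = 791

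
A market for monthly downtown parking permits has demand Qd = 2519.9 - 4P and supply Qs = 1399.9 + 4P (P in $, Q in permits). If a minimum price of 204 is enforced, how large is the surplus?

At P = 204: Qd = 1703.9 and Qs = 2215.9.
Surplus = Qs - Qd = 2215.9 - 1703.9 = 512.

Surplus = 512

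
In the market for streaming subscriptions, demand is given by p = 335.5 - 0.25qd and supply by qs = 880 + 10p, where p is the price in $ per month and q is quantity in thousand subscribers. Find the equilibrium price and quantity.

Inverting to quantity form: qd = 1342 - 4p.
Set qd = qs: 1342 - 4p = 880 + 10p, so 462 = 14p and p* = 33.
From the demand curve, q* = 1342 - 4(33) = 1210.

p* = 33, q* = 1210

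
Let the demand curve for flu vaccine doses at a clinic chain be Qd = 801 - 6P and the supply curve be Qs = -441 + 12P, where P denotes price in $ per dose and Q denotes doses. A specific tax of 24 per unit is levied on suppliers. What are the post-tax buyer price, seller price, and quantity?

P_b = 85, P_s = 61, Q = 291

Suppliers keep P_s = P_b - 24 per unit, so supply in terms of the buyer price is Qs = -729 + 12P_b.
Set Qd = Qs: 801 - 6P_b = -729 + 12P_b, so 1530 = 18P_b and P_b = 85.
Then P_s = 85 - 24 = 61 and Q = 801 - 6(85) = 291.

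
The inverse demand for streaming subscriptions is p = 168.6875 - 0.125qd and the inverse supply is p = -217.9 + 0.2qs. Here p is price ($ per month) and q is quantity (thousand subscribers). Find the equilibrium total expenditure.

Total expenditure = 23790

Solving each curve for q: qd = 1349.5 - 8p and qs = 1089.5 + 5p.
Equating demand and supply, 1349.5 - 8p = 1089.5 + 5p gives 13p = 260, so p* = 20.
Plugging p* into demand: q* = 1349.5 - 8(20) = 1189.5.
Total expenditure = p* × q* = 20 × 1189.5 = 23790.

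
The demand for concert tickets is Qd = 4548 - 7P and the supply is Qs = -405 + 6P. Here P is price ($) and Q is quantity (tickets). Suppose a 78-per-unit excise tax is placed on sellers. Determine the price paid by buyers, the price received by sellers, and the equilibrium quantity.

P_b = 417, P_s = 339, Q = 1629

Sellers keep P_s = P_b - 78 per unit, so supply in terms of the buyer price is Qs = -873 + 6P_b.
Market clearing requires 4548 - 7P_b = -873 + 6P_b; hence 5421 = 13P_b and P_b = 417.
Then P_s = 417 - 78 = 339 and Q = 4548 - 7(417) = 1629.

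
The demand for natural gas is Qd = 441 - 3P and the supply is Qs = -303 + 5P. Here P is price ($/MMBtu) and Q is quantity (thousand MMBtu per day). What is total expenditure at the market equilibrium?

Set Qd = Qs: 441 - 3P = -303 + 5P, so 744 = 8P and P* = 93.
Substitute back: Q* = 441 - 3(93) = 162.
Total expenditure = P* × Q* = 93 × 162 = 15066.

Total expenditure = 15066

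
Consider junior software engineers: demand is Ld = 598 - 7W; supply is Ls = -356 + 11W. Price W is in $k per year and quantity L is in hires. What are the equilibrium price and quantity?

At equilibrium Ld = Ls, so 598 - 7W = -356 + 11W; collecting terms, 954 = 18W and W* = 53.
Then L* = 598 - 7(53) = 227.

W* = 53, L* = 227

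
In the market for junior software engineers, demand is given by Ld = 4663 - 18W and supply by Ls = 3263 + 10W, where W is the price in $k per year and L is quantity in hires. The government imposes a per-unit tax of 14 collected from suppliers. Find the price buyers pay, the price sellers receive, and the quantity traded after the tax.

W_b = 55, W_s = 41, L = 3673

With a tax of 14 on suppliers, they supply based on the net price W_s = W_b - 14, so Ls = 3123 + 10W_b.
Equate demand and the shifted supply: 4663 - 18W_b = 3123 + 10W_b, giving 28W_b = 1540, so W_b = 55.
Then W_s = 55 - 14 = 41 and L = 4663 - 18(55) = 3673.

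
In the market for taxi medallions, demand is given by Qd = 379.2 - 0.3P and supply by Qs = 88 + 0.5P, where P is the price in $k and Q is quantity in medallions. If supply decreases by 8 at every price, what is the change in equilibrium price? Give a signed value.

Equating demand and supply, 379.2 - 0.3P = 88 + 0.5P gives 0.8P = 291.2, so P* = 364.
Then Q* = 379.2 - 0.3(364) = 270.
After the shift, supply is Qs = 80 + 0.5P.
The new intersection has 299.2 = 0.8P, i.e. P = 374, Q = 267.
ΔP = 374 - 364 = 10.

ΔP = 10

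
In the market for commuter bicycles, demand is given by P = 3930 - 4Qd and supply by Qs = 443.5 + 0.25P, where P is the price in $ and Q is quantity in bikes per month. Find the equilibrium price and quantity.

P* = 1078, Q* = 713

In direct form, Qd = 982.5 - 0.25P.
At equilibrium Qd = Qs, so 982.5 - 0.25P = 443.5 + 0.25P; collecting terms, 539 = 0.5P and P* = 1078.
Substitute back: Q* = 982.5 - 0.25(1078) = 713.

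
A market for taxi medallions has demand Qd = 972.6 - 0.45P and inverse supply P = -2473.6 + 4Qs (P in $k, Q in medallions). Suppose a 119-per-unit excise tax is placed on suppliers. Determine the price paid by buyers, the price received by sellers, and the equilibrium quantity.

In direct form, Qs = 618.4 + 0.25P.
Suppliers keep P_s = P_b - 119 per unit, so supply in terms of the buyer price is Qs = 588.65 + 0.25P_b.
Set Qd = Qs: 972.6 - 0.45P_b = 588.65 + 0.25P_b, so 383.95 = 0.7P_b and P_b = 548.5.
So P_s = 429.5 and the quantity traded is Q = 972.6 - 0.45(548.5) = 725.775.

P_b = 548.5, P_s = 429.5, Q = 725.775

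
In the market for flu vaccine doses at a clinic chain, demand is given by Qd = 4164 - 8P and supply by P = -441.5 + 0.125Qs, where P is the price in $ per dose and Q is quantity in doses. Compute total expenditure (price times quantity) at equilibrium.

Total expenditure = 151996

Inverting to quantity form: Qs = 3532 + 8P.
The market clears where 4164 - 8P = 3532 + 8P. Rearranging, 16P = 632, hence P* = 39.5.
Substitute back: Q* = 4164 - 8(39.5) = 3848.
Total expenditure = P* × Q* = 39.5 × 3848 = 151996.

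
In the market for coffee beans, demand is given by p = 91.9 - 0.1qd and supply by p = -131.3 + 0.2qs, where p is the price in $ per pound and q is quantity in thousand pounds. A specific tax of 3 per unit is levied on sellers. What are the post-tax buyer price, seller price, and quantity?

Rewriting in direct form: qd = 919 - 10p and qs = 656.5 + 5p.
Sellers keep p_s = p_b - 3 per unit, so supply in terms of the buyer price is qs = 641.5 + 5p_b.
Equate demand and the shifted supply: 919 - 10p_b = 641.5 + 5p_b, giving 15p_b = 277.5, so p_b = 18.5.
So p_s = 15.5 and the quantity traded is q = 919 - 10(18.5) = 734.

p_b = 18.5, p_s = 15.5, q = 734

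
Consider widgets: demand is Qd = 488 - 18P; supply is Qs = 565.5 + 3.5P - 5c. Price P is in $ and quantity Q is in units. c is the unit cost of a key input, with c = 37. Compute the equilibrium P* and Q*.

With c = 37, supply is Qs = 380.5 + 3.5P.
Set Qd = Qs: 488 - 18P = 380.5 + 3.5P, so 107.5 = 21.5P and P* = 5.
Then Q* = 488 - 18(5) = 398.

P* = 5, Q* = 398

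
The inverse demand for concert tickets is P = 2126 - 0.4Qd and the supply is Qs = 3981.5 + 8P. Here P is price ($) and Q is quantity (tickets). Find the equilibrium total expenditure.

Solving each curve for Q: Qd = 5315 - 2.5P.
At equilibrium Qd = Qs, so 5315 - 2.5P = 3981.5 + 8P; collecting terms, 1333.5 = 10.5P and P* = 127.
Then Q* = 5315 - 2.5(127) = 4997.5.
Total expenditure = P* × Q* = 127 × 4997.5 = 634682.5.

Total expenditure = 634682.5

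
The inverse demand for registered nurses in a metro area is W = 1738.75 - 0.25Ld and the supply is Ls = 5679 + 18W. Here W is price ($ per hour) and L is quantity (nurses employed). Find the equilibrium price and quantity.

Inverting to quantity form: Ld = 6955 - 4W.
The market clears where 6955 - 4W = 5679 + 18W. Rearranging, 22W = 1276, hence W* = 58.
Plugging W* into demand: L* = 6955 - 4(58) = 6723.

W* = 58, L* = 6723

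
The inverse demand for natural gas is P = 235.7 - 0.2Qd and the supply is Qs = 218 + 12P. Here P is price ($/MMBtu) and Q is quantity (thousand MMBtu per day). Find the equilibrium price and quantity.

Inverting to quantity form: Qd = 1178.5 - 5P.
Equating demand and supply, 1178.5 - 5P = 218 + 12P gives 17P = 960.5, so P* = 56.5.
From the demand curve, Q* = 1178.5 - 5(56.5) = 896.

P* = 56.5, Q* = 896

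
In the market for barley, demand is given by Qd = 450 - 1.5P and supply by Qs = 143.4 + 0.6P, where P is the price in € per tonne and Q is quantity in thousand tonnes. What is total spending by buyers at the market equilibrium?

At equilibrium Qd = Qs, so 450 - 1.5P = 143.4 + 0.6P; collecting terms, 306.6 = 2.1P and P* = 146.
Substitute back: Q* = 450 - 1.5(146) = 231.
Total spending by buyers = P* × Q* = 146 × 231 = 33726.

Total spending by buyers = 33726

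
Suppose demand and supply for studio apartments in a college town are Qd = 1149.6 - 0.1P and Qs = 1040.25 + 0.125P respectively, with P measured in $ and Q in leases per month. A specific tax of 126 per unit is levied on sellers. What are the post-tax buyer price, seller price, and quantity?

The tax drives a wedge P_b - P_s = 126. Substituting P_s = P_b - 126 into supply: Qs = 1024.5 + 0.125P_b.
Market clearing requires 1149.6 - 0.1P_b = 1024.5 + 0.125P_b; hence 125.1 = 0.225P_b and P_b = 556.
Then P_s = 556 - 126 = 430 and Q = 1149.6 - 0.1(556) = 1094.

P_b = 556, P_s = 430, Q = 1094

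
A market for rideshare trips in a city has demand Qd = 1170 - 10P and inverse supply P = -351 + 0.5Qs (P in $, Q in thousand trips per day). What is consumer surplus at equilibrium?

Consumer surplus = 30420

Rewriting in direct form: Qs = 702 + 2P.
The market clears where 1170 - 10P = 702 + 2P. Rearranging, 12P = 468, hence P* = 39.
Plugging P* into demand: Q* = 1170 - 10(39) = 780.
Demand choke price (Qd = 0): P = 1170/10 = 117. Consumer surplus = ½ × (117 - 39) × 780 = 30420.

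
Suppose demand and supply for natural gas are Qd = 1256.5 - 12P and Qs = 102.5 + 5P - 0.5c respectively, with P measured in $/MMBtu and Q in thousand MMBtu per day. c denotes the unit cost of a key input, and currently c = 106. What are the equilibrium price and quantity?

With c = 106, supply is Qs = 49.5 + 5P.
Set Qd = Qs: 1256.5 - 12P = 49.5 + 5P, so 1207 = 17P and P* = 71.
Substitute back: Q* = 1256.5 - 12(71) = 404.5.

P* = 71, Q* = 404.5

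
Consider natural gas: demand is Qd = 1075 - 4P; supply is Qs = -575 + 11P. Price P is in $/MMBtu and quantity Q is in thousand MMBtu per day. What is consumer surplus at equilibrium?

Consumer surplus = 50403.125

At equilibrium Qd = Qs, so 1075 - 4P = -575 + 11P; collecting terms, 1650 = 15P and P* = 110.
Substitute back: Q* = 1075 - 4(110) = 635.
Demand choke price (Qd = 0): P = 1075/4 = 268.75. Consumer surplus = ½ × (268.75 - 110) × 635 = 50403.125.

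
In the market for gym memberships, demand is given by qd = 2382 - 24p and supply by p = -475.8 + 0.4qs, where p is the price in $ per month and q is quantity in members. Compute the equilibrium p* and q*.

Rewriting in direct form: qs = 1189.5 + 2.5p.
At equilibrium qd = qs, so 2382 - 24p = 1189.5 + 2.5p; collecting terms, 1192.5 = 26.5p and p* = 45.
Substitute back: q* = 2382 - 24(45) = 1302.

p* = 45, q* = 1302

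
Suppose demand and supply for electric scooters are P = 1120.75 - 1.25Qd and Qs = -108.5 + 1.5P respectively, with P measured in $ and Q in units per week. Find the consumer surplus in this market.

Consumer surplus = 187005.625

Rewriting in direct form: Qd = 896.6 - 0.8P.
The market clears where 896.6 - 0.8P = -108.5 + 1.5P. Rearranging, 2.3P = 1005.1, hence P* = 437.
Substitute back: Q* = 896.6 - 0.8(437) = 547.
Demand choke price (Qd = 0): P = 896.6/0.8 = 1120.75. Consumer surplus = ½ × (1120.75 - 437) × 547 = 187005.625.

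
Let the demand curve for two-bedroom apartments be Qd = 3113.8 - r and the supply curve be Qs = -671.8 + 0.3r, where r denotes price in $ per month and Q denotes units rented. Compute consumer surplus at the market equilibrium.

Equating demand and supply, 3113.8 - r = -671.8 + 0.3r gives 1.3r = 3785.6, so r* = 2912.
Substitute back: Q* = 3113.8 - 2912 = 201.8.
Demand choke price (Qd = 0): r = 3113.8. Consumer surplus = ½ × (3113.8 - 2912) × 201.8 = 20361.62.

Consumer surplus = 20361.62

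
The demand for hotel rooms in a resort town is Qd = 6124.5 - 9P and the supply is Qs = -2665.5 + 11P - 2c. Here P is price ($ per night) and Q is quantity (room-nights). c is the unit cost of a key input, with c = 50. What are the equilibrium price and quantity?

With c = 50, supply is Qs = -2765.5 + 11P.
At equilibrium Qd = Qs, so 6124.5 - 9P = -2765.5 + 11P; collecting terms, 8890 = 20P and P* = 444.5.
Plugging P* into demand: Q* = 6124.5 - 9(444.5) = 2124.

P* = 444.5, Q* = 2124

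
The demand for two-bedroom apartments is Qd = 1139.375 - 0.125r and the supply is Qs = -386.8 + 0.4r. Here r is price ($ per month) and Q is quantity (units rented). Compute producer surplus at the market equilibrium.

Set Qd = Qs: 1139.375 - 0.125r = -386.8 + 0.4r, so 1526.175 = 0.525r and r* = 2907.
Plugging r* into demand: Q* = 1139.375 - 0.125(2907) = 776.
Supply choke price (Qs = 0): r = 967. Producer surplus = ½ × (2907 - 967) × 776 = 752720.

Producer surplus = 752720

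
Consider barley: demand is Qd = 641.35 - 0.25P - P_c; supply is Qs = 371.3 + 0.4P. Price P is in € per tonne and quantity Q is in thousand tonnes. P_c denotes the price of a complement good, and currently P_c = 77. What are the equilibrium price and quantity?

With P_c = 77, demand is Qd = 564.35 - 0.25P.
At equilibrium Qd = Qs, so 564.35 - 0.25P = 371.3 + 0.4P; collecting terms, 193.05 = 0.65P and P* = 297.
Then Q* = 564.35 - 0.25(297) = 490.1.

P* = 297, Q* = 490.1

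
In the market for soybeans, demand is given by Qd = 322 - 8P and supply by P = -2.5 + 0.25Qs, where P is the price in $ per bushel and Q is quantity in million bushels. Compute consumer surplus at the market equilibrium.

Consumer surplus = 812.25

Solving each curve for Q: Qs = 10 + 4P.
At equilibrium Qd = Qs, so 322 - 8P = 10 + 4P; collecting terms, 312 = 12P and P* = 26.
From the demand curve, Q* = 322 - 8(26) = 114.
Demand choke price (Qd = 0): P = 322/8 = 40.25. Consumer surplus = ½ × (40.25 - 26) × 114 = 812.25.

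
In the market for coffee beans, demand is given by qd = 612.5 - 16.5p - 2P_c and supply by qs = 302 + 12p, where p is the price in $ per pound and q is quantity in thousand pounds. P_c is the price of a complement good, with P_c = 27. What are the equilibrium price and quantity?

With P_c = 27, demand is qd = 558.5 - 16.5p.
At equilibrium qd = qs, so 558.5 - 16.5p = 302 + 12p; collecting terms, 256.5 = 28.5p and p* = 9.
Plugging p* into demand: q* = 558.5 - 16.5(9) = 410.

p* = 9, q* = 410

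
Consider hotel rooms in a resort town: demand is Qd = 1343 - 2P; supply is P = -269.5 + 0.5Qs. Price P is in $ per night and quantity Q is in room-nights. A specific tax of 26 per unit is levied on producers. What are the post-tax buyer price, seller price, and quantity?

In direct form, Qs = 539 + 2P.
With a tax of 26 on producers, they supply based on the net price P_s = P_b - 26, so Qs = 487 + 2P_b.
Market clearing requires 1343 - 2P_b = 487 + 2P_b; hence 856 = 4P_b and P_b = 214.
So P_s = 188 and the quantity traded is Q = 1343 - 2(214) = 915.

P_b = 214, P_s = 188, Q = 915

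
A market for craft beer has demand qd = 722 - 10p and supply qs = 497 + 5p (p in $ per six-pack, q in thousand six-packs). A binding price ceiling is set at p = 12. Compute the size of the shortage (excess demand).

Shortage = 45

With p fixed at 12, quantity demanded is 602 and quantity supplied is 557.
Shortage = qd - qs = 602 - 557 = 45.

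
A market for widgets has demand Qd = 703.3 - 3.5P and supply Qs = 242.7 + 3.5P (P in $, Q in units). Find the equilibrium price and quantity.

P* = 65.8, Q* = 473

The market clears where 703.3 - 3.5P = 242.7 + 3.5P. Rearranging, 7P = 460.6, hence P* = 65.8.
From the demand curve, Q* = 703.3 - 3.5(65.8) = 473.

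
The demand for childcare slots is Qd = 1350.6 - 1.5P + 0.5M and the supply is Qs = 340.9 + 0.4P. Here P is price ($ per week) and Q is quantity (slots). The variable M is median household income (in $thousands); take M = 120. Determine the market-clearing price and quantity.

P* = 563, Q* = 566.1

With M = 120, demand is Qd = 1410.6 - 1.5P.
Set Qd = Qs: 1410.6 - 1.5P = 340.9 + 0.4P, so 1069.7 = 1.9P and P* = 563.
Plugging P* into demand: Q* = 1410.6 - 1.5(563) = 566.1.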